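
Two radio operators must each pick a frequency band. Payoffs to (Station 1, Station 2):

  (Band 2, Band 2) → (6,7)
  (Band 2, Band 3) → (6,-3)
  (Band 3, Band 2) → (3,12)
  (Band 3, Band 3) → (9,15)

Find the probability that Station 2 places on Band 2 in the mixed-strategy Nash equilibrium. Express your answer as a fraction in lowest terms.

1/2

Station 2's mix q on Band 2 must make Station 1 indifferent between Band 2 and Band 3.
Station 1's payoff from Band 2: 6q + 6(1−q). From Band 3: 3q + 9(1−q).
Set equal: 3q = 3(1−q) → q = 3/6 = 1/2.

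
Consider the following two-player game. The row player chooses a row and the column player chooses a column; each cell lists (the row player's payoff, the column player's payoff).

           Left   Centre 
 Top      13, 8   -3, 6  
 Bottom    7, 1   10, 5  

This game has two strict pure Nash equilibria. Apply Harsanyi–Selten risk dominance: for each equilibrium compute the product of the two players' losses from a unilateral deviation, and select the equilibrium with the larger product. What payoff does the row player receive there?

At (Top, Left): the row player loses 13 − 7 = 6 by deviating; the column player loses 8 − 6 = 2. Product = 6·2 = 12.
At (Bottom, Centre): the row player loses 10 − (-3) = 13 by deviating; the column player loses 5 − 1 = 4. Product = 13·4 = 52.
52 > 12, so (Bottom, Centre) is risk-dominant. The row player's payoff there is 10.

10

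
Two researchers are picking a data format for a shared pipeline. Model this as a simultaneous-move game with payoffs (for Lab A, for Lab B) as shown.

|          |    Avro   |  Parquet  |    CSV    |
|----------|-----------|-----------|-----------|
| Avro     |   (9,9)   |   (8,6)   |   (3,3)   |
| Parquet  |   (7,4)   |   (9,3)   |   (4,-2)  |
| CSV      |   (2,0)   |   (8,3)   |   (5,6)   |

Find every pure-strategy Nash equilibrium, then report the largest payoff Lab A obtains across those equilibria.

9

Both Avro is a pure NE (Lab A: 9 ≥ 7; Lab B: 9 ≥ 6). Lab A gets 9.
Both CSV is a pure NE (Lab A: 5 ≥ 4; Lab B: 6 ≥ 3). Lab A gets 5.
Every other cell has a profitable deviation for at least one player. Highest of {9, 5} is 9.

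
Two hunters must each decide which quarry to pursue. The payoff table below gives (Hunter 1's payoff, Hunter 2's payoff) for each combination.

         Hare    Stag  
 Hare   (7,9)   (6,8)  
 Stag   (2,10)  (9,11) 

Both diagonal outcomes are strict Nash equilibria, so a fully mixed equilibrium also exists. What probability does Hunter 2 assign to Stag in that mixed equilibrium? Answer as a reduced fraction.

Hunter 2's mix q on Hare must make Hunter 1 indifferent between Hare and Stag.
Hunter 1's payoff from Hare: 7q + 6(1−q). From Stag: 2q + 9(1−q).
Set equal: 5q = 3(1−q) → q = 3/8.
Probability on Stag is 1 − 3/8 = 5/8.

5/8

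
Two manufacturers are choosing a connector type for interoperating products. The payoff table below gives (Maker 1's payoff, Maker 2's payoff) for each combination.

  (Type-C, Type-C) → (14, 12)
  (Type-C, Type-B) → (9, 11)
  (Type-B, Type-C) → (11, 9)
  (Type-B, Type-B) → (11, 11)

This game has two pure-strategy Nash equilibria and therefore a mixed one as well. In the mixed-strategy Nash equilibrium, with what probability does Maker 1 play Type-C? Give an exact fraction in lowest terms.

Maker 1's mix p on Type-C must make Maker 2 indifferent between Type-C and Type-B.
Maker 2's payoff from Type-C: 12p + 9(1−p). From Type-B: 11p + 11(1−p).
Set equal: 1p = 2(1−p) → p = 2/3.

2/3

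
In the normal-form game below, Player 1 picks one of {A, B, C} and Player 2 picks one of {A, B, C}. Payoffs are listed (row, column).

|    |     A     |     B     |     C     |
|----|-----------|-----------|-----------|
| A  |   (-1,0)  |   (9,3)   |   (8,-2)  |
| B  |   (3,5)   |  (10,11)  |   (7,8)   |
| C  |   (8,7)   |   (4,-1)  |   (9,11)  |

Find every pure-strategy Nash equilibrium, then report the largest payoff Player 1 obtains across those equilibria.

10

Both B is a pure NE (Player 1: 10 ≥ 9; Player 2: 11 ≥ 8). Player 1 gets 10.
Both C is a pure NE (Player 1: 9 ≥ 8; Player 2: 11 ≥ 7). Player 1 gets 9.
Every other cell has a profitable deviation for at least one player. Highest of {10, 9} is 10.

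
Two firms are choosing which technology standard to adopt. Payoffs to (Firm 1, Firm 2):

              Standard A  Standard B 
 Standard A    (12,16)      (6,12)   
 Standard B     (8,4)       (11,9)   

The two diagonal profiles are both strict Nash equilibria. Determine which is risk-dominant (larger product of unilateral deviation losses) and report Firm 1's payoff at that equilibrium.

11

At both Standard A: Firm 1 loses 12 − 8 = 4 by deviating; Firm 2 loses 16 − 12 = 4. Product = 4·4 = 16.
At both Standard B: Firm 1 loses 11 − 6 = 5 by deviating; Firm 2 loses 9 − 4 = 5. Product = 5·5 = 25.
25 > 16, so both Standard B is risk-dominant. Firm 1's payoff there is 11.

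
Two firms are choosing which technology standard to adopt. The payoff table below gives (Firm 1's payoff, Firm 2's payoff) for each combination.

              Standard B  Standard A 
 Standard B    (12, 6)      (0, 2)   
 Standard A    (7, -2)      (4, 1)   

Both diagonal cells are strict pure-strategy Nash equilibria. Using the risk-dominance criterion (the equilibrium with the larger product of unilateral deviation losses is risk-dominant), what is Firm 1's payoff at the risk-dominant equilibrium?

At both Standard B: Firm 1 loses 12 − 7 = 5 by deviating; Firm 2 loses 6 − 2 = 4. Product = 5·4 = 20.
At both Standard A: Firm 1 loses 4 − 0 = 4 by deviating; Firm 2 loses 1 − (-2) = 3. Product = 4·3 = 12.
20 > 12, so both Standard B is risk-dominant. Firm 1's payoff there is 12.

12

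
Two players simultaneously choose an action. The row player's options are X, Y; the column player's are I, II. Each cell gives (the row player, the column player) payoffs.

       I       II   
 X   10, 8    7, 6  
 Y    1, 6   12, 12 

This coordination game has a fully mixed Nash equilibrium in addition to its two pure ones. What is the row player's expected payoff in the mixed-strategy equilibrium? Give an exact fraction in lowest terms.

The column player mixes with probability q on I, chosen so the row player is indifferent: 10q + 7(1−q) = 1q + 12(1−q) gives q = 5/14.
The row player's expected payoff (from either row, since indifferent) is 10·5/14 + 7·9/14 = 113/14.

113/14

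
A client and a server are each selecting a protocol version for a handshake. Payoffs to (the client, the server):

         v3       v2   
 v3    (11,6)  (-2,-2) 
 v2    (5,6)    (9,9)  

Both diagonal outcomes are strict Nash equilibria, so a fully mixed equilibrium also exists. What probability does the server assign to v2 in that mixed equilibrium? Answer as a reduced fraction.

The server's mix q on v3 must make the client indifferent between v3 and v2.
The client's payoff from v3: 11q + (-2)(1−q). From v2: 5q + 9(1−q).
Set equal: 6q = 11(1−q) → q = 11/17.
Probability on v2 is 1 − 11/17 = 6/17.

6/17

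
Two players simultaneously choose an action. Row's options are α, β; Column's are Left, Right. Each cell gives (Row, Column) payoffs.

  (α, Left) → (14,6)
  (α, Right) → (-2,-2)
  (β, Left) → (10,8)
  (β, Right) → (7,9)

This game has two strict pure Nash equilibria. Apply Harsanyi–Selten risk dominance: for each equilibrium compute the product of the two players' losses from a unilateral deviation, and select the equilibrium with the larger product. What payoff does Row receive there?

14

At (α, Left): Row loses 14 − 10 = 4 by deviating; Column loses 6 − (-2) = 8. Product = 4·8 = 32.
At (β, Right): Row loses 7 − (-2) = 9 by deviating; Column loses 9 − 8 = 1. Product = 9·1 = 9.
32 > 9, so (α, Left) is risk-dominant. Row's payoff there is 14.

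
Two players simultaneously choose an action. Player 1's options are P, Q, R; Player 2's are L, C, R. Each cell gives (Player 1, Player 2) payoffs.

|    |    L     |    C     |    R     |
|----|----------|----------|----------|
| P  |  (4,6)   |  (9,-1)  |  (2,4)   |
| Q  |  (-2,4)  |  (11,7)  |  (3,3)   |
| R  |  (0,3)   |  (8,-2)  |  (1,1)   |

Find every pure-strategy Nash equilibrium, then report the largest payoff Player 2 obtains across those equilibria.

7

(P, L) is a pure NE (Player 1: 4 ≥ 0; Player 2: 6 ≥ 4). Player 2 gets 6.
(Q, C) is a pure NE (Player 1: 11 ≥ 9; Player 2: 7 ≥ 4). Player 2 gets 7.
Every other cell has a profitable deviation for at least one player. Highest of {6, 7} is 7.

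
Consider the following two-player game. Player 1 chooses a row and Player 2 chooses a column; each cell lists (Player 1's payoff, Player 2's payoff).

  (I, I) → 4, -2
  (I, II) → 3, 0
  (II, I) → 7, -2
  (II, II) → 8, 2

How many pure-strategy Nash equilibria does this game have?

Both II: Player 1 gets 8 (best alternative 3); Player 2 gets 2 (best alternative -2). Neither deviates — NE.
Both I is not a NE: Player 1 would switch to II (7 > 4).
No other cell survives both best-response checks, so there is 1 pure NE.

1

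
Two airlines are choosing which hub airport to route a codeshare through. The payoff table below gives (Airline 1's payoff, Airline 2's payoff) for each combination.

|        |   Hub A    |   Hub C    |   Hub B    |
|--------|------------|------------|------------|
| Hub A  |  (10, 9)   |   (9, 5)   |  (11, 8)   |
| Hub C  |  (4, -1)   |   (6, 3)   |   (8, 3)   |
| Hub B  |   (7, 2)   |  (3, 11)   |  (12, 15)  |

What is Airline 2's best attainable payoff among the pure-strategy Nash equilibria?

15

Both Hub A is a pure NE (Airline 1: 10 ≥ 7; Airline 2: 9 ≥ 8). Airline 2 gets 9.
Both Hub B is a pure NE (Airline 1: 12 ≥ 11; Airline 2: 15 ≥ 11). Airline 2 gets 15.
Every other cell has a profitable deviation for at least one player. Highest of {9, 15} is 15.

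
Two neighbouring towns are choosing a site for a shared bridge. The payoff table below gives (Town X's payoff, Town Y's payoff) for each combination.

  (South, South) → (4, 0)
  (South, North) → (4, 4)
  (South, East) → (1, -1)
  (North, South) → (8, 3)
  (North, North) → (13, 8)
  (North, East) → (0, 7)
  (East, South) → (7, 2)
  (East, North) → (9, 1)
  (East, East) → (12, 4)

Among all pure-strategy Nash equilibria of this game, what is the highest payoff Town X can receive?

13

Both North is a pure NE (Town X: 13 ≥ 9; Town Y: 8 ≥ 7). Town X gets 13.
Both East is a pure NE (Town X: 12 ≥ 1; Town Y: 4 ≥ 2). Town X gets 12.
Every other cell has a profitable deviation for at least one player. Highest of {13, 12} is 13.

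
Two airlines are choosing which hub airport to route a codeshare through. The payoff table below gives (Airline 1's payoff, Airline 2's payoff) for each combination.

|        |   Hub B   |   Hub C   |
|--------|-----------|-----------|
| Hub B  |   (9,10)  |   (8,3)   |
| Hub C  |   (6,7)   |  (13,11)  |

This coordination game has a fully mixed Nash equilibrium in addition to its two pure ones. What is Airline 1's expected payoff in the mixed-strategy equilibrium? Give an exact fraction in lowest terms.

69/8

Airline 2 mixes with probability q on Hub B, chosen so Airline 1 is indifferent: 9q + 8(1−q) = 6q + 13(1−q) gives q = 5/8.
Airline 1's expected payoff (from either row, since indifferent) is 9·5/8 + 8·3/8 = 69/8.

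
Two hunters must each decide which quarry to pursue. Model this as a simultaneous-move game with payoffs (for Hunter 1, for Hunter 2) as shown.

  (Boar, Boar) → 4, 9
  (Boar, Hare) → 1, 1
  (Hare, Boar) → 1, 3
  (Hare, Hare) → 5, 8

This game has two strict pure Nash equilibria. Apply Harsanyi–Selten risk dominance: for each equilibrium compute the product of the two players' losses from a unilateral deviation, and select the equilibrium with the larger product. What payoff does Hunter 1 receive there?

4

At both Boar: Hunter 1 loses 4 − 1 = 3 by deviating; Hunter 2 loses 9 − 1 = 8. Product = 3·8 = 24.
At both Hare: Hunter 1 loses 5 − 1 = 4 by deviating; Hunter 2 loses 8 − 3 = 5. Product = 4·5 = 20.
24 > 20, so both Boar is risk-dominant. Hunter 1's payoff there is 4.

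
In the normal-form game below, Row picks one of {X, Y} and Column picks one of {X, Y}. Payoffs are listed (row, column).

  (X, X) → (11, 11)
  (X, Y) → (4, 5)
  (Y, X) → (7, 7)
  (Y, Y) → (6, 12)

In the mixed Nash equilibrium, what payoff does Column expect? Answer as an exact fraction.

97/11

Row mixes with probability p on X, chosen so Column is indifferent: 11p + 7(1−p) = 5p + 12(1−p) gives p = 5/11.
Column's expected payoff is 11·5/11 + 7·6/11 = 97/11.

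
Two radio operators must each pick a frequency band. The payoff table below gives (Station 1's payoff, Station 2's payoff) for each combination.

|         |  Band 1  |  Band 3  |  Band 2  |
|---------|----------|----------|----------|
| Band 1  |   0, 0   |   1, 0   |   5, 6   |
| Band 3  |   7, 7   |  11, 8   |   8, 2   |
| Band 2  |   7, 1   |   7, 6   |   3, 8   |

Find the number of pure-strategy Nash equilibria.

Both Band 3: Station 1 gets 11 (best alternative 7); Station 2 gets 8 (best alternative 7). Neither deviates — NE.
Both Band 1 is not a NE: Station 1 would switch to Band 3 (7 > 0).
No other cell survives both best-response checks, so there is 1 pure NE.

1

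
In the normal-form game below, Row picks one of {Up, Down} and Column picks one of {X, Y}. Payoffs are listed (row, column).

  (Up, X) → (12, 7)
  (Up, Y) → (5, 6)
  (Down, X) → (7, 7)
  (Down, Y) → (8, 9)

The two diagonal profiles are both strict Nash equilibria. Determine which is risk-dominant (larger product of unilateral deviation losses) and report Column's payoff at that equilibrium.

9

At (Up, X): Row loses 12 − 7 = 5 by deviating; Column loses 7 − 6 = 1. Product = 5·1 = 5.
At (Down, Y): Row loses 8 − 5 = 3 by deviating; Column loses 9 − 7 = 2. Product = 3·2 = 6.
6 > 5, so (Down, Y) is risk-dominant. Column's payoff there is 9.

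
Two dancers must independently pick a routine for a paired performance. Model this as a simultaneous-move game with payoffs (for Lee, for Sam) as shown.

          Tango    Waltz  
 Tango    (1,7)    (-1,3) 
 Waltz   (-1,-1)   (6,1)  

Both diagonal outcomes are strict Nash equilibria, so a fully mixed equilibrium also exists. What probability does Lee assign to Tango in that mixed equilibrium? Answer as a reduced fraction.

1/3

Lee's mix p on Tango must make Sam indifferent between Tango and Waltz.
Sam's payoff from Tango: 7p + (-1)(1−p). From Waltz: 3p + 1(1−p).
Set equal: 4p = 2(1−p) → p = 2/6 = 1/3.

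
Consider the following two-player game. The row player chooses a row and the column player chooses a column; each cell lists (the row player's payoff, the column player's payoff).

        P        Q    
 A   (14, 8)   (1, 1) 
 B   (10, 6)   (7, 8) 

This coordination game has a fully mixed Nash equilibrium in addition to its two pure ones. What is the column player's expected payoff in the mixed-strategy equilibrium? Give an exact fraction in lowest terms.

The row player mixes with probability p on A, chosen so the column player is indifferent: 8p + 6(1−p) = 1p + 8(1−p) gives p = 2/9.
The column player's expected payoff is 8·2/9 + 6·7/9 = 58/9.

58/9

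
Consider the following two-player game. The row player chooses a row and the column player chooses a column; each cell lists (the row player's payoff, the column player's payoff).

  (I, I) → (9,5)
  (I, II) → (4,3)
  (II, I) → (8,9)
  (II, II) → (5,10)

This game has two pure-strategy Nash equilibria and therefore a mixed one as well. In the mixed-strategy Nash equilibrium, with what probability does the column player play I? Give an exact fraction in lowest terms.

1/2

The column player's mix q on I must make the row player indifferent between I and II.
The row player's payoff from I: 9q + 4(1−q). From II: 8q + 5(1−q).
Set equal: 1q = 1(1−q) → q = 1/2.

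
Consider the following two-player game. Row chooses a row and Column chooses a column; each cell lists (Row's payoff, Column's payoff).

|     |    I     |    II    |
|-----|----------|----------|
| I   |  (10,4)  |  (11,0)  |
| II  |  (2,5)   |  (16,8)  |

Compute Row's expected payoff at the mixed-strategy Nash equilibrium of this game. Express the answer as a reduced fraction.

Column mixes with probability q on I, chosen so Row is indifferent: 10q + 11(1−q) = 2q + 16(1−q) gives q = 5/13.
Row's expected payoff (from either row, since indifferent) is 10·5/13 + 11·8/13 = 138/13.

138/13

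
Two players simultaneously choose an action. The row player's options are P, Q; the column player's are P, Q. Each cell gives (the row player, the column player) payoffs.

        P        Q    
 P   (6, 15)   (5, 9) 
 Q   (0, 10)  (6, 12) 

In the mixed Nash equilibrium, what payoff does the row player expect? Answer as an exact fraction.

36/7

The column player mixes with probability q on P, chosen so the row player is indifferent: 6q + 5(1−q) = 0q + 6(1−q) gives q = 1/7.
The row player's expected payoff (from either row, since indifferent) is 6·1/7 + 5·6/7 = 36/7.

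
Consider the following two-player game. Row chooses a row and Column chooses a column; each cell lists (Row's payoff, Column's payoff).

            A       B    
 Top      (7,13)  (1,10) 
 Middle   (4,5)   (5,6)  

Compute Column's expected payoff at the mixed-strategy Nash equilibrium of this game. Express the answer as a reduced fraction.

Row mixes with probability p on Top, chosen so Column is indifferent: 13p + 5(1−p) = 10p + 6(1−p) gives p = 1/4.
Column's expected payoff is 13·1/4 + 5·3/4 = 7.

7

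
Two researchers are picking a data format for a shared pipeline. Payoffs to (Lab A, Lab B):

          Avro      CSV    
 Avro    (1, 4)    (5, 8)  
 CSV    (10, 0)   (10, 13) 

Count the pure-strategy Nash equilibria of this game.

Both CSV: Lab A gets 10 (best alternative 5); Lab B gets 13 (best alternative 0). Neither deviates — NE.
Both Avro is not a NE: Lab A would switch to CSV (10 > 1).
No other cell survives both best-response checks, so there is 1 pure NE.

1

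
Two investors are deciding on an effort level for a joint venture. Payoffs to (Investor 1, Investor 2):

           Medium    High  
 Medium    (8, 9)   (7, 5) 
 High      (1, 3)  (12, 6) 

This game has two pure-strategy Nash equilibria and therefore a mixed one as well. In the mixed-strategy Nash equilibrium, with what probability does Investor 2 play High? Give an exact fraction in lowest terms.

7/12

Investor 2's mix q on Medium must make Investor 1 indifferent between Medium and High.
Investor 1's payoff from Medium: 8q + 7(1−q). From High: 1q + 12(1−q).
Set equal: 7q = 5(1−q) → q = 5/12.
Probability on High is 1 − 5/12 = 7/12.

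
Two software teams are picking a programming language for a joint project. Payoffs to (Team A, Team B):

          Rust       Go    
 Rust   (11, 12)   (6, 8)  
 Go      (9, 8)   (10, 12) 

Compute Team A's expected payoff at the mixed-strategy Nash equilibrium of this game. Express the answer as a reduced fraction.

28/3

Team B mixes with probability q on Rust, chosen so Team A is indifferent: 11q + 6(1−q) = 9q + 10(1−q) gives q = 2/3.
Team A's expected payoff (from either row, since indifferent) is 11·2/3 + 6·1/3 = 28/3.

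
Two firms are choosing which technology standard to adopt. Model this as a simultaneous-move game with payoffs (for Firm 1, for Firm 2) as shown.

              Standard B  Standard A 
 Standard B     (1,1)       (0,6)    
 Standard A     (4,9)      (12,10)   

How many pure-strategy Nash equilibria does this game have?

Both Standard A: Firm 1 gets 12 (best alternative 0); Firm 2 gets 10 (best alternative 9). Neither deviates — NE.
Both Standard B is not a NE: Firm 1 would switch to Standard A (4 > 1).
No other cell survives both best-response checks, so there is 1 pure NE.

1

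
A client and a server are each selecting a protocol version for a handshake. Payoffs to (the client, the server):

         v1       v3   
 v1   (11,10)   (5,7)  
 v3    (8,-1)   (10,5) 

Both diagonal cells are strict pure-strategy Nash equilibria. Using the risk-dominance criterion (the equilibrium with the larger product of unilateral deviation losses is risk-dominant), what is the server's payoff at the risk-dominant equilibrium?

5

At both v1: the client loses 11 − 8 = 3 by deviating; the server loses 10 − 7 = 3. Product = 3·3 = 9.
At both v3: the client loses 10 − 5 = 5 by deviating; the server loses 5 − (-1) = 6. Product = 5·6 = 30.
30 > 9, so both v3 is risk-dominant. The server's payoff there is 5.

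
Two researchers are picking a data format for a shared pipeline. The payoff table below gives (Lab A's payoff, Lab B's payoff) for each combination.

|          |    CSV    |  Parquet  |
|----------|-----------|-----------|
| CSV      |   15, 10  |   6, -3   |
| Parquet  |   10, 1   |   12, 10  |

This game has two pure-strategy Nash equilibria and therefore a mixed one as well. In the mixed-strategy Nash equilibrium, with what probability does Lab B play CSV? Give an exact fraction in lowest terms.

6/11

Lab B's mix q on CSV must make Lab A indifferent between CSV and Parquet.
Lab A's payoff from CSV: 15q + 6(1−q). From Parquet: 10q + 12(1−q).
Set equal: 5q = 6(1−q) → q = 6/11.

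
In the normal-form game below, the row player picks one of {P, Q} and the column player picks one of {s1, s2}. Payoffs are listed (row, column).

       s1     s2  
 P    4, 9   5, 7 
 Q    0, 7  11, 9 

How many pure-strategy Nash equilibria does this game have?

2

(P, s1): the row player gets 4 (best alternative 0); the column player gets 9 (best alternative 7). Neither deviates — NE.
(Q, s2): the row player gets 11 (best alternative 5); the column player gets 9 (best alternative 7). Neither deviates — NE.
(P, s2) is not a NE: the row player would switch to Q (11 > 5).
No other cell survives both best-response checks, so there are 2 pure NE.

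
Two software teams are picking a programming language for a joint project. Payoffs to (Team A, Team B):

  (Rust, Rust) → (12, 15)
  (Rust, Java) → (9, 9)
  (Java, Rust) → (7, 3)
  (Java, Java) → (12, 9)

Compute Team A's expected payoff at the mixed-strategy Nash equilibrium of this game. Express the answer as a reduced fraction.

81/8

Team B mixes with probability q on Rust, chosen so Team A is indifferent: 12q + 9(1−q) = 7q + 12(1−q) gives q = 3/8.
Team A's expected payoff (from either row, since indifferent) is 12·3/8 + 9·5/8 = 81/8.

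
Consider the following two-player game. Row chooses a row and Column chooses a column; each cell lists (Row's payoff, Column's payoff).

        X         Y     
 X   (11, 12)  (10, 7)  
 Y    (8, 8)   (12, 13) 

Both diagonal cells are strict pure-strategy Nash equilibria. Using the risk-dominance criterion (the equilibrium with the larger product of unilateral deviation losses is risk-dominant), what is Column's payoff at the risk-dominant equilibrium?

At both X: Row loses 11 − 8 = 3 by deviating; Column loses 12 − 7 = 5. Product = 3·5 = 15.
At both Y: Row loses 12 − 10 = 2 by deviating; Column loses 13 − 8 = 5. Product = 2·5 = 10.
15 > 10, so both X is risk-dominant. Column's payoff there is 12.

12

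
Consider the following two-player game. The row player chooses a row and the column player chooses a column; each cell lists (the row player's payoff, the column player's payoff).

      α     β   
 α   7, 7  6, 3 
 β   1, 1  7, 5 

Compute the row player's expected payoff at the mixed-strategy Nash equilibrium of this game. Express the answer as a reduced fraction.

The column player mixes with probability q on α, chosen so the row player is indifferent: 7q + 6(1−q) = 1q + 7(1−q) gives q = 1/7.
The row player's expected payoff (from either row, since indifferent) is 7·1/7 + 6·6/7 = 43/7.

43/7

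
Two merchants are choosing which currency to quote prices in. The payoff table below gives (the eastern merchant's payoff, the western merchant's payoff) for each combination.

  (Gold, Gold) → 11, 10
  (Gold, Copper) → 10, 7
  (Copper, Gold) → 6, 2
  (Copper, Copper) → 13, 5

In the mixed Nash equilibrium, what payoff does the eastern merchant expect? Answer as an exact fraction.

83/8

The western merchant mixes with probability q on Gold, chosen so the eastern merchant is indifferent: 11q + 10(1−q) = 6q + 13(1−q) gives q = 3/8.
The eastern merchant's expected payoff (from either row, since indifferent) is 11·3/8 + 10·5/8 = 83/8.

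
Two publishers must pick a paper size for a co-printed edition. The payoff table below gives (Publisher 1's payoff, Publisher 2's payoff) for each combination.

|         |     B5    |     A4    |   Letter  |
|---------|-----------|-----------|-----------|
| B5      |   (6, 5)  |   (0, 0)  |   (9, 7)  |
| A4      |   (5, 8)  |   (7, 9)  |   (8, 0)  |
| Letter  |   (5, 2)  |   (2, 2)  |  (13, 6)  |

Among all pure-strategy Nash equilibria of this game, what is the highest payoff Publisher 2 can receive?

9

Both A4 is a pure NE (Publisher 1: 7 ≥ 2; Publisher 2: 9 ≥ 8). Publisher 2 gets 9.
Both Letter is a pure NE (Publisher 1: 13 ≥ 9; Publisher 2: 6 ≥ 2). Publisher 2 gets 6.
Every other cell has a profitable deviation for at least one player. Highest of {9, 6} is 9.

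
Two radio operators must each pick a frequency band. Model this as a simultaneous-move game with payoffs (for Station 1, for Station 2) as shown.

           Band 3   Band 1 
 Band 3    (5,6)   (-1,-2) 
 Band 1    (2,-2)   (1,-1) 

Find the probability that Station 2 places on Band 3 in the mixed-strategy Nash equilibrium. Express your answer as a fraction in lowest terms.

2/5

Station 2's mix q on Band 3 must make Station 1 indifferent between Band 3 and Band 1.
Station 1's payoff from Band 3: 5q + (-1)(1−q). From Band 1: 2q + 1(1−q).
Set equal: 3q = 2(1−q) → q = 2/5.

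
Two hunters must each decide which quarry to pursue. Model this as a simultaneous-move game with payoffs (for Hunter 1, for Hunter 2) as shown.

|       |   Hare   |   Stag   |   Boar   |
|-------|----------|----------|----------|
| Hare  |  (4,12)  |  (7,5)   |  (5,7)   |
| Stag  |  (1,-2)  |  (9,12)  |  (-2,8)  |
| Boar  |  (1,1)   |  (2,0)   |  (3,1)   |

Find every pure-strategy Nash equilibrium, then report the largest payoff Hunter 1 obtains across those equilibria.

9

Both Hare is a pure NE (Hunter 1: 4 ≥ 1; Hunter 2: 12 ≥ 7). Hunter 1 gets 4.
Both Stag is a pure NE (Hunter 1: 9 ≥ 7; Hunter 2: 12 ≥ 8). Hunter 1 gets 9.
Every other cell has a profitable deviation for at least one player. Highest of {4, 9} is 9.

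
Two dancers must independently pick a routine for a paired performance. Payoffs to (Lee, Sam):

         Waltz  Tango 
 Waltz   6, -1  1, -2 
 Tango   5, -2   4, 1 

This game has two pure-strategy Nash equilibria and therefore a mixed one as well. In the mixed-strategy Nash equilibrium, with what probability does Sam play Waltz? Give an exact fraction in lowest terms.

3/4

Sam's mix q on Waltz must make Lee indifferent between Waltz and Tango.
Lee's payoff from Waltz: 6q + 1(1−q). From Tango: 5q + 4(1−q).
Set equal: 1q = 3(1−q) → q = 3/4.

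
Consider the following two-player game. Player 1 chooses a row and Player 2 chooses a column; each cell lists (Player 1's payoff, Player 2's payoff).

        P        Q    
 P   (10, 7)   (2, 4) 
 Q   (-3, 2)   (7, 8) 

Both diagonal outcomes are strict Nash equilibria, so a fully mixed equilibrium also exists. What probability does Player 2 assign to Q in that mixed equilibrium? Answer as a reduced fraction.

Player 2's mix q on P must make Player 1 indifferent between P and Q.
Player 1's payoff from P: 10q + 2(1−q). From Q: (-3)q + 7(1−q).
Set equal: 13q = 5(1−q) → q = 5/18.
Probability on Q is 1 − 5/18 = 13/18.

13/18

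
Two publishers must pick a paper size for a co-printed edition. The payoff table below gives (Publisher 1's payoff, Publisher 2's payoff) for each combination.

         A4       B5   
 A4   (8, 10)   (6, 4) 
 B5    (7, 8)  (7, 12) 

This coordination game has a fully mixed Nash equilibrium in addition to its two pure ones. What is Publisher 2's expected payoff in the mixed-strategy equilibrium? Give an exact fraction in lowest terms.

44/5

Publisher 1 mixes with probability p on A4, chosen so Publisher 2 is indifferent: 10p + 8(1−p) = 4p + 12(1−p) gives p = 2/5.
Publisher 2's expected payoff is 10·2/5 + 8·3/5 = 44/5.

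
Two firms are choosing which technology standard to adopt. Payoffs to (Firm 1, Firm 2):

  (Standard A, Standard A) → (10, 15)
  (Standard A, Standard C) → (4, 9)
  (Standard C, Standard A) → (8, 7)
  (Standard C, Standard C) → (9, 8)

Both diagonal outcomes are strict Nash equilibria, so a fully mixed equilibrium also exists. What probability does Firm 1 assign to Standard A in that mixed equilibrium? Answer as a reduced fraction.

1/7

Firm 1's mix p on Standard A must make Firm 2 indifferent between Standard A and Standard C.
Firm 2's payoff from Standard A: 15p + 7(1−p). From Standard C: 9p + 8(1−p).
Set equal: 6p = 1(1−p) → p = 1/7.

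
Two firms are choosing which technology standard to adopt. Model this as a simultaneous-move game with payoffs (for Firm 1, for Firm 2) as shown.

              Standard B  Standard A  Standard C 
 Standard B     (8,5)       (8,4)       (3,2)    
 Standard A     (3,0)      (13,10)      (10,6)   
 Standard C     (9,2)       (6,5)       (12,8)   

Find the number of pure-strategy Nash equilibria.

Both Standard A: Firm 1 gets 13 (best alternative 8); Firm 2 gets 10 (best alternative 6). Neither deviates — NE.
Both Standard C: Firm 1 gets 12 (best alternative 10); Firm 2 gets 8 (best alternative 5). Neither deviates — NE.
Both Standard B is not a NE: Firm 1 would switch to Standard C (9 > 8).
No other cell survives both best-response checks, so there are 2 pure NE.

2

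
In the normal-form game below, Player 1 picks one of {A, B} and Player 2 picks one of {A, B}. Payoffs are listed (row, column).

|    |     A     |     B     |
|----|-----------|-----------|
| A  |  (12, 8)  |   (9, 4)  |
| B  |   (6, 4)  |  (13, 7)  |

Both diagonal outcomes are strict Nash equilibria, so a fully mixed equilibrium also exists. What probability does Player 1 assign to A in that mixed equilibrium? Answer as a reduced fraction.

Player 1's mix p on A must make Player 2 indifferent between A and B.
Player 2's payoff from A: 8p + 4(1−p). From B: 4p + 7(1−p).
Set equal: 4p = 3(1−p) → p = 3/7.

3/7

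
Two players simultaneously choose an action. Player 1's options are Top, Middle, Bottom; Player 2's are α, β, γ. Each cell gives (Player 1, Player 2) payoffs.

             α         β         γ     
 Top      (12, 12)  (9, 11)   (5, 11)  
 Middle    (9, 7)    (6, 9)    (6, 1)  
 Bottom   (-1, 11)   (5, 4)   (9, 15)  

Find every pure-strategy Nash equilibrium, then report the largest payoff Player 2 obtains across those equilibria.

15

(Top, α) is a pure NE (Player 1: 12 ≥ 9; Player 2: 12 ≥ 11). Player 2 gets 12.
(Bottom, γ) is a pure NE (Player 1: 9 ≥ 6; Player 2: 15 ≥ 11). Player 2 gets 15.
Every other cell has a profitable deviation for at least one player. Highest of {12, 15} is 15.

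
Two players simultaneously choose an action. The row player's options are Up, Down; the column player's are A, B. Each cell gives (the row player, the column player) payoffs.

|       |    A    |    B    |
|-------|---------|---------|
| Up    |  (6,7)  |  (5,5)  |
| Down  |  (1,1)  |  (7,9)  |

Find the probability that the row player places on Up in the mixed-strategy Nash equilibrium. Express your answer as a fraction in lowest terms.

4/5

The row player's mix p on Up must make the column player indifferent between A and B.
The column player's payoff from A: 7p + 1(1−p). From B: 5p + 9(1−p).
Set equal: 2p = 8(1−p) → p = 8/10 = 4/5.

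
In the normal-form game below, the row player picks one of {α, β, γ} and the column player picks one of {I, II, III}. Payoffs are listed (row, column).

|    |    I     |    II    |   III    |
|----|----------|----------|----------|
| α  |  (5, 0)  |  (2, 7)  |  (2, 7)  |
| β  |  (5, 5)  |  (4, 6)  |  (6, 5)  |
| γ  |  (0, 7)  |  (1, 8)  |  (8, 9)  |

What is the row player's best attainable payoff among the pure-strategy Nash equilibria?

(β, II) is a pure NE (the row player: 4 ≥ 2; the column player: 6 ≥ 5). The row player gets 4.
(γ, III) is a pure NE (the row player: 8 ≥ 6; the column player: 9 ≥ 8). The row player gets 8.
Every other cell has a profitable deviation for at least one player. Highest of {4, 8} is 8.

8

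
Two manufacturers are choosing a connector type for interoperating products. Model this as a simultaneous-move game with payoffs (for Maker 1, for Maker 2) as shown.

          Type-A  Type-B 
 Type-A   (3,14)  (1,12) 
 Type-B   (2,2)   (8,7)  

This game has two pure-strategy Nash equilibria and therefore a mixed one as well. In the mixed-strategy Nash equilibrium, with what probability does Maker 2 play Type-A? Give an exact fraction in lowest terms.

7/8

Maker 2's mix q on Type-A must make Maker 1 indifferent between Type-A and Type-B.
Maker 1's payoff from Type-A: 3q + 1(1−q). From Type-B: 2q + 8(1−q).
Set equal: 1q = 7(1−q) → q = 7/8.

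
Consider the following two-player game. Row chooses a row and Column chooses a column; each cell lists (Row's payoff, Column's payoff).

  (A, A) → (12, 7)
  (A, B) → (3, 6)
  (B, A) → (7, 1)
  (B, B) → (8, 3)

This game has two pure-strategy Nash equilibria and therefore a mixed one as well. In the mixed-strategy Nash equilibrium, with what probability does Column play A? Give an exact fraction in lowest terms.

1/2

Column's mix q on A must make Row indifferent between A and B.
Row's payoff from A: 12q + 3(1−q). From B: 7q + 8(1−q).
Set equal: 5q = 5(1−q) → q = 5/10 = 1/2.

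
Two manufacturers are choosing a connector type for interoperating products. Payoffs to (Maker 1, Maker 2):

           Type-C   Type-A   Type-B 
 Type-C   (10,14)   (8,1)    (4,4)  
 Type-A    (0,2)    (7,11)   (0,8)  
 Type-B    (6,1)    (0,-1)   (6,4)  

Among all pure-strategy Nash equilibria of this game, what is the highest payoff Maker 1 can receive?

Both Type-C is a pure NE (Maker 1: 10 ≥ 6; Maker 2: 14 ≥ 4). Maker 1 gets 10.
Both Type-B is a pure NE (Maker 1: 6 ≥ 4; Maker 2: 4 ≥ 1). Maker 1 gets 6.
Every other cell has a profitable deviation for at least one player. Highest of {10, 6} is 10.

10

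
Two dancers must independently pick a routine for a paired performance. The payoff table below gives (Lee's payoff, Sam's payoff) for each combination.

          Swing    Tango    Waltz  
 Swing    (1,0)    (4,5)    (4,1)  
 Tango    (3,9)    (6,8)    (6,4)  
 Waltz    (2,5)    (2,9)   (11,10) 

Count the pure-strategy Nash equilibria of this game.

2

(Tango, Swing): Lee gets 3 (best alternative 2); Sam gets 9 (best alternative 8). Neither deviates — NE.
Both Waltz: Lee gets 11 (best alternative 6); Sam gets 10 (best alternative 9). Neither deviates — NE.
Both Tango is not a NE: Sam would switch to Swing (9 > 8).
No other cell survives both best-response checks, so there are 2 pure NE.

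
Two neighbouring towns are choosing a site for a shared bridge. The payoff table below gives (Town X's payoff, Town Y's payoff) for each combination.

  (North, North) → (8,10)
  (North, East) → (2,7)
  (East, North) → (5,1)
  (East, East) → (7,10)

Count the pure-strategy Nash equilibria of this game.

Both North: Town X gets 8 (best alternative 5); Town Y gets 10 (best alternative 7). Neither deviates — NE.
Both East: Town X gets 7 (best alternative 2); Town Y gets 10 (best alternative 1). Neither deviates — NE.
(East, North) is not a NE: Town X would switch to North (8 > 5).
No other cell survives both best-response checks, so there are 2 pure NE.

2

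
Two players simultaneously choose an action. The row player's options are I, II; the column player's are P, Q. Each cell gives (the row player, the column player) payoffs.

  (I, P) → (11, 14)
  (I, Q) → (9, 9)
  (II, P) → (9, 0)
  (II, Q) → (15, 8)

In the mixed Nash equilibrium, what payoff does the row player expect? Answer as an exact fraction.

21/2

The column player mixes with probability q on P, chosen so the row player is indifferent: 11q + 9(1−q) = 9q + 15(1−q) gives q = 3/4.
The row player's expected payoff (from either row, since indifferent) is 11·3/4 + 9·1/4 = 21/2.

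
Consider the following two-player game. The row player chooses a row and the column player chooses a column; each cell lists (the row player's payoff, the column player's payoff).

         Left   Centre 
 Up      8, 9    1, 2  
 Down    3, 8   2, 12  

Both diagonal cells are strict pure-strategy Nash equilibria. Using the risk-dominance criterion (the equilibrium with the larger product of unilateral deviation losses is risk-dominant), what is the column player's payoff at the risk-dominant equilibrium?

9

At (Up, Left): the row player loses 8 − 3 = 5 by deviating; the column player loses 9 − 2 = 7. Product = 5·7 = 35.
At (Down, Centre): the row player loses 2 − 1 = 1 by deviating; the column player loses 12 − 8 = 4. Product = 1·4 = 4.
35 > 4, so (Up, Left) is risk-dominant. The column player's payoff there is 9.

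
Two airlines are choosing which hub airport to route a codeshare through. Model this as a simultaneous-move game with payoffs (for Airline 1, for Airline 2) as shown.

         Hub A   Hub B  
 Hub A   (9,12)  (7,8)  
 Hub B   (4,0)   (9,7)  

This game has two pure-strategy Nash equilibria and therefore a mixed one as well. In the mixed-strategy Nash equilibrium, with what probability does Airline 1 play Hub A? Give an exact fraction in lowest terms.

Airline 1's mix p on Hub A must make Airline 2 indifferent between Hub A and Hub B.
Airline 2's payoff from Hub A: 12p + 0(1−p). From Hub B: 8p + 7(1−p).
Set equal: 4p = 7(1−p) → p = 7/11.

7/11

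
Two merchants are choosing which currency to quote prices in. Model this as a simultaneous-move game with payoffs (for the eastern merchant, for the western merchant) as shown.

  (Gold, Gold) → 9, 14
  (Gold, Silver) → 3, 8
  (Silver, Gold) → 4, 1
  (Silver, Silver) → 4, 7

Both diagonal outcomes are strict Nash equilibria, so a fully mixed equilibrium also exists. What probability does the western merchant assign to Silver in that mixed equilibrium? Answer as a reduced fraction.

5/6

The western merchant's mix q on Gold must make the eastern merchant indifferent between Gold and Silver.
The eastern merchant's payoff from Gold: 9q + 3(1−q). From Silver: 4q + 4(1−q).
Set equal: 5q = 1(1−q) → q = 1/6.
Probability on Silver is 1 − 1/6 = 5/6.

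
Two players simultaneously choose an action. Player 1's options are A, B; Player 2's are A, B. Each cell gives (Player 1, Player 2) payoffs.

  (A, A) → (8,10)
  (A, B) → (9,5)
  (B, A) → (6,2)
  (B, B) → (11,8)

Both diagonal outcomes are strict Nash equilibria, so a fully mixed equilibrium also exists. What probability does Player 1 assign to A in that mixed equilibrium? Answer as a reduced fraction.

Player 1's mix p on A must make Player 2 indifferent between A and B.
Player 2's payoff from A: 10p + 2(1−p). From B: 5p + 8(1−p).
Set equal: 5p = 6(1−p) → p = 6/11.

6/11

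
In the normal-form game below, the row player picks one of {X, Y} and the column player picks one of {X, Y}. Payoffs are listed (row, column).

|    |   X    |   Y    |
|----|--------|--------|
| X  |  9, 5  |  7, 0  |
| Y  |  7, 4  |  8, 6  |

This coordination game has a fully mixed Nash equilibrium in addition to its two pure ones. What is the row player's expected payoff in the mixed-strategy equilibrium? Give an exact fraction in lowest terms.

The column player mixes with probability q on X, chosen so the row player is indifferent: 9q + 7(1−q) = 7q + 8(1−q) gives q = 1/3.
The row player's expected payoff (from either row, since indifferent) is 9·1/3 + 7·2/3 = 23/3.

23/3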